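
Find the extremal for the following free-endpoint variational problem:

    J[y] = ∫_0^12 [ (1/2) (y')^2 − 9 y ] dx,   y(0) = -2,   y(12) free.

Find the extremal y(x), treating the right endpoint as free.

The Lagrangian L = (1/2) (y')^2 − 9 y gives
    ∂L/∂y = −9,   ∂L/∂y' = y'.
Euler-Lagrange: d/dx(y') − (−9) = 0, i.e. y'' + 9 = 0, so
    y(x) = −(9/2) x^2 + C1 x + C2.
Fixed left endpoint y(0) = -2 ⇒ C2 = -2.
The right endpoint x = 12 is free, so the natural (transversality) condition is ∂L/∂y' |_{x=12} = 0, i.e. y'(12) = 0.
Compute y'(x) = −9 x + C1, so y'(12) = −108 + C1 = 0 ⇒ C1 = 108.
Therefore the extremal is
    y(x) = −(9/2) x^2 + 108 x − 2.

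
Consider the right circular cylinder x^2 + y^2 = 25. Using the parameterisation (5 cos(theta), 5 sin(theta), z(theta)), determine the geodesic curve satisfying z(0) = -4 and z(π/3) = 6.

Parameterise the cylinder of radius R = 5 as
    r(θ) = (5 cos θ, 5 sin θ, z(θ)).
The arc-length element is
    ds = sqrt(25 + (dz/dθ)^2) dθ,
so the Lagrangian is L = sqrt(25 + z'^2).
L depends on z' only, not on z or θ, so ∂L/∂z = 0 and
    ∂L/∂z' = z' / sqrt(25 + z'^2).
The Euler-Lagrange equation gives
    d/dθ( z' / sqrt(25 + z'^2) ) = 0,
so z' is constant. Integrating once:
    z(θ) = a θ + b,
a helix on the cylinder (a straight line when the cylinder is unrolled). The constants a, b are determined by the endpoint conditions.
With endpoint conditions z(0) = -4 and z(π/3) = 6: from z(0) = b we get b = -4, and a·π/3 + -4 = 6 gives a = 30/π, so
    z(θ) = (30/π) θ − 4.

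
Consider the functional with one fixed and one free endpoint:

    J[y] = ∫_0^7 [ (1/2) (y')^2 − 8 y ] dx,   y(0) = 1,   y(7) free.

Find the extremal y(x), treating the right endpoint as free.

The Lagrangian L = (1/2) (y')^2 − 8 y gives
    ∂L/∂y = −8,   ∂L/∂y' = y'.
Euler-Lagrange: d/dx(y') − (−8) = 0, i.e. y'' + 8 = 0, so
    y(x) = −(8/2) x^2 + C1 x + C2.
Fixed left endpoint y(0) = 1 ⇒ C2 = 1.
The right endpoint x = 7 is free, so the natural (transversality) condition is ∂L/∂y' |_{x=7} = 0, i.e. y'(7) = 0.
Compute y'(x) = −8 x + C1, so y'(7) = −56 + C1 = 0 ⇒ C1 = 56.
Therefore the extremal is
    y(x) = −4 x^2 + 56 x + 1.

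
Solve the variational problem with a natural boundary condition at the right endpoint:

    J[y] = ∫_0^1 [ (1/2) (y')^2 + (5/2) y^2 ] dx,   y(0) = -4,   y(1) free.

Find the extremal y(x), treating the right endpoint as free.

The Lagrangian L = (1/2) (y')^2 + (5/2) y^2 gives
    ∂L/∂y = 5 y,   ∂L/∂y' = y'.
Euler-Lagrange: y'' − 5 y = 0.
With k = sqrt(5), the general solution is
    y(x) = A cosh(sqrt(5) x) + B sinh(sqrt(5) x).
Fixed left endpoint y(0) = -4 ⇒ A = -4.
The right endpoint x = 1 is free, so the natural (transversality) condition is ∂L/∂y' |_{x=1} = 0, i.e. y'(1) = 0.
Compute y'(x) = A k sinh(k x) + B k cosh(k x), so
    y'(1) = A k sinh(k·1) + B k cosh(k·1) = 0
    ⇒ B = −A tanh(k·1) = 4 tanh(sqrt(5)·1).
Therefore the extremal is
    y(x) = −4 cosh(sqrt(5) x) + 4 tanh(sqrt(5)·1) sinh(sqrt(5) x).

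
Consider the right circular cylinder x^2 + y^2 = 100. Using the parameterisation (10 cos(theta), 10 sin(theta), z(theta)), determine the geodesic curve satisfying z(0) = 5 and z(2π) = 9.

Parameterise the cylinder of radius R = 10 as
    r(θ) = (10 cos θ, 10 sin θ, z(θ)).
The arc-length element is
    ds = sqrt(100 + (dz/dθ)^2) dθ,
so the Lagrangian is L = sqrt(100 + z'^2).
L depends on z' only, not on z or θ, so ∂L/∂z = 0 and
    ∂L/∂z' = z' / sqrt(100 + z'^2).
The Euler-Lagrange equation gives
    d/dθ( z' / sqrt(100 + z'^2) ) = 0,
so z' is constant. Integrating once:
    z(θ) = a θ + b,
a helix on the cylinder (a straight line when the cylinder is unrolled). The constants a, b are determined by the endpoint conditions.
With endpoint conditions z(0) = 5 and z(2π) = 9: from z(0) = b we get b = 5, and a·2π + 5 = 9 gives a = 2/π, so
    z(θ) = (2/π) θ + 5.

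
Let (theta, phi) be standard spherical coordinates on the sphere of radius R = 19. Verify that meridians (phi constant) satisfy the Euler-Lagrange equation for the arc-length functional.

On the sphere of radius R = 19 with spherical coordinates (θ, φ), the induced metric is
    ds^2 = 361(dθ^2 + sin^2(θ) dφ^2).
Using θ as the parameter, the arc-length functional becomes
    J[φ] = ∫ 19 sqrt(1 + sin^2(θ) (dφ/dθ)^2) dθ.
So L = 19 sqrt(1 + sin^2(θ) φ'^2). Compute
    ∂L/∂φ = 0  (L has no explicit φ dependence),
    ∂L/∂φ' = 19 sin^2(θ) φ' / sqrt(1 + sin^2(θ) φ'^2).
For the candidate φ(θ) = c (constant), φ' = 0, so ∂L/∂φ' evaluated along the candidate vanishes, and ∂L/∂φ is identically zero. Hence
    d/dθ(∂L/∂φ') − ∂L/∂φ = 0
is satisfied. Therefore meridians φ = const are extremals of arc length — they are geodesics on the sphere.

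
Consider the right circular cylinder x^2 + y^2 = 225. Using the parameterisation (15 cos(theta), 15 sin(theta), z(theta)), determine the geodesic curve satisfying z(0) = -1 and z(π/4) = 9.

Parameterise the cylinder of radius R = 15 as
    r(θ) = (15 cos θ, 15 sin θ, z(θ)).
The arc-length element is
    ds = sqrt(225 + (dz/dθ)^2) dθ,
so the Lagrangian is L = sqrt(225 + z'^2).
L depends on z' only, not on z or θ, so ∂L/∂z = 0 and
    ∂L/∂z' = z' / sqrt(225 + z'^2).
The Euler-Lagrange equation gives
    d/dθ( z' / sqrt(225 + z'^2) ) = 0,
so z' is constant. Integrating once:
    z(θ) = a θ + b,
a helix on the cylinder (a straight line when the cylinder is unrolled). The constants a, b are determined by the endpoint conditions.
With endpoint conditions z(0) = -1 and z(π/4) = 9: from z(0) = b we get b = -1, and a·π/4 + -1 = 9 gives a = 40/π, so
    z(θ) = (40/π) θ − 1.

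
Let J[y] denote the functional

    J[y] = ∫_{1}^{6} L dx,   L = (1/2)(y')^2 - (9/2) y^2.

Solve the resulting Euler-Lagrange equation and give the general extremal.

The Lagrangian is L = (1/2)(y')^2 - (9/2) y^2.
∂L/∂y = -9y.
∂L/∂y' = y'.
The Euler-Lagrange equation d/dx(∂L/∂y') − ∂L/∂y = 0 becomes:
    y'' + 9 y = 0
General solution: y(x) = A sin(3x) + B cos(3x), where A and B are arbitrary constants fixed by the endpoint conditions.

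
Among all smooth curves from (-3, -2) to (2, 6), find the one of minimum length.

Arc-length functional: J[y] = ∫ sqrt(1 + (y')^2) dx.
Lagrangian L = sqrt(1 + (y')^2) has no explicit y dependence, so ∂L/∂y = 0 and the Euler-Lagrange equation gives
    d/dx( y' / sqrt(1 + (y')^2) ) = 0  ⇒  y' / sqrt(1 + (y')^2) = const.
Hence y' is constant, so y(x) is affine.
Fitting the endpoints (-3, -2) and (2, 6):
    slope m = (6 − (-2)) / (2 − (-3)) = 8/5,
    intercept c = (-2) − m·(-3) = 14/5.
Extremal: y(x) = (8/5) x + 14/5.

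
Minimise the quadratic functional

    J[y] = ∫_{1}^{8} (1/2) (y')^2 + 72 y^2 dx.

The Lagrangian is L = (1/2) (y')^2 + 72 y^2.
Compute ∂L/∂y = 144y, ∂L/∂y' = y'.
The Euler-Lagrange equation d/dx(∂L/∂y') − ∂L/∂y = 0 reduces to
    y'' − 144 y = 0.
Its general solution is
    y(x) = A e^(12x) + B e^(−12x),
with A, B fixed by the endpoint conditions.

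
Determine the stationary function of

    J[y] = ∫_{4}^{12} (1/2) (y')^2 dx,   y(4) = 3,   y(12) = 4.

The Lagrangian is L = (1/2) (y')^2.
Compute ∂L/∂y = 0, ∂L/∂y' = y'.
The Euler-Lagrange equation d/dx(∂L/∂y') − ∂L/∂y = 0 reduces to
    y'' = 0.
Its general solution is
    y(x) = A x + B,
with A, B fixed by the endpoint conditions.
Applying the endpoint conditions y(4) = 3 and y(12) = 4: solve A·4 + B = 3 and A·12 + B = 4. Subtracting gives A(12 − 4) = 4 − 3, so A = 1/8, and B = 3 − A·4 = 5/2. Therefore
    y(x) = (1/8) x + 5/2.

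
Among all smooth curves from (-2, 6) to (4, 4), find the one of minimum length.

Arc-length functional: J[y] = ∫ sqrt(1 + (y')^2) dx.
Lagrangian L = sqrt(1 + (y')^2) has no explicit y dependence, so ∂L/∂y = 0 and the Euler-Lagrange equation gives
    d/dx( y' / sqrt(1 + (y')^2) ) = 0  ⇒  y' / sqrt(1 + (y')^2) = const.
Hence y' is constant, so y(x) is affine.
Fitting the endpoints (-2, 6) and (4, 4):
    slope m = (4 − 6) / (4 − (-2)) = -1/3,
    intercept c = 6 − m·(-2) = 16/3.
Extremal: y(x) = (-1/3) x + 16/3.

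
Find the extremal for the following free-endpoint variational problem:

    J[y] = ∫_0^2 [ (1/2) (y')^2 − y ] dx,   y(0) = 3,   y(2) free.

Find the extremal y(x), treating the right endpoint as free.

The Lagrangian L = (1/2) (y')^2 − y gives
    ∂L/∂y = −1,   ∂L/∂y' = y'.
Euler-Lagrange: d/dx(y') − (−1) = 0, i.e. y'' + 1 = 0, so
    y(x) = −(1/2) x^2 + C1 x + C2.
Fixed left endpoint y(0) = 3 ⇒ C2 = 3.
The right endpoint x = 2 is free, so the natural (transversality) condition is ∂L/∂y' |_{x=2} = 0, i.e. y'(2) = 0.
Compute y'(x) = −1 x + C1, so y'(2) = −2 + C1 = 0 ⇒ C1 = 2.
Therefore the extremal is
    y(x) = −x^2/2 + 2 x + 3.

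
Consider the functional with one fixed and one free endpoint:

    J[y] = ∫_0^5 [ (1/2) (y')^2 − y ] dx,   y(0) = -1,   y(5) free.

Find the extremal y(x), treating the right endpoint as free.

The Lagrangian L = (1/2) (y')^2 − y gives
    ∂L/∂y = −1,   ∂L/∂y' = y'.
Euler-Lagrange: d/dx(y') − (−1) = 0, i.e. y'' + 1 = 0, so
    y(x) = −(1/2) x^2 + C1 x + C2.
Fixed left endpoint y(0) = -1 ⇒ C2 = -1.
The right endpoint x = 5 is free, so the natural (transversality) condition is ∂L/∂y' |_{x=5} = 0, i.e. y'(5) = 0.
Compute y'(x) = −1 x + C1, so y'(5) = −5 + C1 = 0 ⇒ C1 = 5.
Therefore the extremal is
    y(x) = −x^2/2 + 5 x − 1.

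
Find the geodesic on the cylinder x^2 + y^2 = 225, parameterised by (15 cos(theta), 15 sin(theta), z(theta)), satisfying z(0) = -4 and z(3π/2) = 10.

Parameterise the cylinder of radius R = 15 as
    r(θ) = (15 cos θ, 15 sin θ, z(θ)).
The arc-length element is
    ds = sqrt(225 + (dz/dθ)^2) dθ,
so the Lagrangian is L = sqrt(225 + z'^2).
L depends on z' only, not on z or θ, so ∂L/∂z = 0 and
    ∂L/∂z' = z' / sqrt(225 + z'^2).
The Euler-Lagrange equation gives
    d/dθ( z' / sqrt(225 + z'^2) ) = 0,
so z' is constant. Integrating once:
    z(θ) = a θ + b,
a helix on the cylinder (a straight line when the cylinder is unrolled). The constants a, b are determined by the endpoint conditions.
With endpoint conditions z(0) = -4 and z(3π/2) = 10: from z(0) = b we get b = -4, and a·3π/2 + -4 = 10 gives a = 28/(3π), so
    z(θ) = (28/(3π)) θ − 4.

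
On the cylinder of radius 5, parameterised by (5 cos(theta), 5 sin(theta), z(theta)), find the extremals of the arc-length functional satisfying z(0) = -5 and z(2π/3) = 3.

Parameterise the cylinder of radius R = 5 as
    r(θ) = (5 cos θ, 5 sin θ, z(θ)).
The arc-length element is
    ds = sqrt(25 + (dz/dθ)^2) dθ,
so the Lagrangian is L = sqrt(25 + z'^2).
L depends on z' only, not on z or θ, so ∂L/∂z = 0 and
    ∂L/∂z' = z' / sqrt(25 + z'^2).
The Euler-Lagrange equation gives
    d/dθ( z' / sqrt(25 + z'^2) ) = 0,
so z' is constant. Integrating once:
    z(θ) = a θ + b,
a helix on the cylinder (a straight line when the cylinder is unrolled). The constants a, b are determined by the endpoint conditions.
With endpoint conditions z(0) = -5 and z(2π/3) = 3: from z(0) = b we get b = -5, and a·2π/3 + -5 = 3 gives a = 12/π, so
    z(θ) = (12/π) θ − 5.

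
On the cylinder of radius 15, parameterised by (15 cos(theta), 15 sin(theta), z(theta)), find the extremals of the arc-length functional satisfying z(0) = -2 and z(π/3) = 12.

Parameterise the cylinder of radius R = 15 as
    r(θ) = (15 cos θ, 15 sin θ, z(θ)).
The arc-length element is
    ds = sqrt(225 + (dz/dθ)^2) dθ,
so the Lagrangian is L = sqrt(225 + z'^2).
L depends on z' only, not on z or θ, so ∂L/∂z = 0 and
    ∂L/∂z' = z' / sqrt(225 + z'^2).
The Euler-Lagrange equation gives
    d/dθ( z' / sqrt(225 + z'^2) ) = 0,
so z' is constant. Integrating once:
    z(θ) = a θ + b,
a helix on the cylinder (a straight line when the cylinder is unrolled). The constants a, b are determined by the endpoint conditions.
With endpoint conditions z(0) = -2 and z(π/3) = 12: from z(0) = b we get b = -2, and a·π/3 + -2 = 12 gives a = 42/π, so
    z(θ) = (42/π) θ − 2.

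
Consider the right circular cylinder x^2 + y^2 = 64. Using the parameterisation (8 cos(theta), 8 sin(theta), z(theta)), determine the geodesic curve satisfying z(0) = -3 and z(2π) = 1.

Parameterise the cylinder of radius R = 8 as
    r(θ) = (8 cos θ, 8 sin θ, z(θ)).
The arc-length element is
    ds = sqrt(64 + (dz/dθ)^2) dθ,
so the Lagrangian is L = sqrt(64 + z'^2).
L depends on z' only, not on z or θ, so ∂L/∂z = 0 and
    ∂L/∂z' = z' / sqrt(64 + z'^2).
The Euler-Lagrange equation gives
    d/dθ( z' / sqrt(64 + z'^2) ) = 0,
so z' is constant. Integrating once:
    z(θ) = a θ + b,
a helix on the cylinder (a straight line when the cylinder is unrolled). The constants a, b are determined by the endpoint conditions.
With endpoint conditions z(0) = -3 and z(2π) = 1: from z(0) = b we get b = -3, and a·2π + -3 = 1 gives a = 2/π, so
    z(θ) = (2/π) θ − 3.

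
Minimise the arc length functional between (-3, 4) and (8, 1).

Arc-length functional: J[y] = ∫ sqrt(1 + (y')^2) dx.
Lagrangian L = sqrt(1 + (y')^2) has no explicit y dependence, so ∂L/∂y = 0 and the Euler-Lagrange equation gives
    d/dx( y' / sqrt(1 + (y')^2) ) = 0  ⇒  y' / sqrt(1 + (y')^2) = const.
Hence y' is constant, so y(x) is affine.
Fitting the endpoints (-3, 4) and (8, 1):
    slope m = (1 − 4) / (8 − (-3)) = -3/11,
    intercept c = 4 − m·(-3) = 35/11.
Extremal: y(x) = (-3/11) x + 35/11.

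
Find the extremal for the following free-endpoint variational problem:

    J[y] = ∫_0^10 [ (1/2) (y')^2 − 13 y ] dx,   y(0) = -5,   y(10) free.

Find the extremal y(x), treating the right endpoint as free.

The Lagrangian L = (1/2) (y')^2 − 13 y gives
    ∂L/∂y = −13,   ∂L/∂y' = y'.
Euler-Lagrange: d/dx(y') − (−13) = 0, i.e. y'' + 13 = 0, so
    y(x) = −(13/2) x^2 + C1 x + C2.
Fixed left endpoint y(0) = -5 ⇒ C2 = -5.
The right endpoint x = 10 is free, so the natural (transversality) condition is ∂L/∂y' |_{x=10} = 0, i.e. y'(10) = 0.
Compute y'(x) = −13 x + C1, so y'(10) = −130 + C1 = 0 ⇒ C1 = 130.
Therefore the extremal is
    y(x) = −(13/2) x^2 + 130 x − 5.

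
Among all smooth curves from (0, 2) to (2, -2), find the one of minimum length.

Arc-length functional: J[y] = ∫ sqrt(1 + (y')^2) dx.
Lagrangian L = sqrt(1 + (y')^2) has no explicit y dependence, so ∂L/∂y = 0 and the Euler-Lagrange equation gives
    d/dx( y' / sqrt(1 + (y')^2) ) = 0  ⇒  y' / sqrt(1 + (y')^2) = const.
Hence y' is constant, so y(x) is affine.
Fitting the endpoints (0, 2) and (2, -2):
    slope m = ((-2) − 2) / (2 − 0) = -2,
    intercept c = 2 − m·0 = 2.
Extremal: y(x) = -2 x + 2.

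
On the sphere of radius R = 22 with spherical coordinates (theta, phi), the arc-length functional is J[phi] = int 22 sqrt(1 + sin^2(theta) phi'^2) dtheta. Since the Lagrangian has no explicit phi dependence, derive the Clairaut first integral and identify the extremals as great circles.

On the sphere of radius R = 22 with spherical coordinates (θ, φ), the induced metric is
    ds^2 = 484(dθ^2 + sin^2(θ) dφ^2).
Parameterise by θ; the arc-length functional is
    J[φ] = ∫ 22 sqrt(1 + sin^2(θ) (dφ/dθ)^2) dθ,
so L = 22 sqrt(1 + sin^2(θ) φ'^2). Compute
    ∂L/∂φ = 0  (L has no explicit φ dependence),
    ∂L/∂φ' = 22 sin^2(θ) φ' / sqrt(1 + sin^2(θ) φ'^2).
Since ∂L/∂φ = 0, the Euler-Lagrange equation
    d/dθ(∂L/∂φ') − ∂L/∂φ = 0
reduces to d/dθ(∂L/∂φ') = 0, i.e. the momentum conjugate to φ is conserved:
    22 sin^2(θ) φ' / sqrt(1 + sin^2(θ) φ'^2) = C.
The overall factor of 22 is constant, so dividing through gives Clairaut's relation sin^2(θ) φ' / sqrt(1 + sin^2(θ) φ'^2) = C' (with C' = C/22). Solving for φ' and integrating gives the great-circle family
    cot(θ) = A cos(φ − φ_0),
i.e. the intersection of the sphere with a plane through the origin. The two constants A and φ_0 (equivalently C and one phase) are fixed by the two endpoint conditions.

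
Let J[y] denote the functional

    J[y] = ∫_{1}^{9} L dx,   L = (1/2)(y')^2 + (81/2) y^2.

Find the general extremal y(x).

The Lagrangian is L = (1/2)(y')^2 + (81/2) y^2.
∂L/∂y = 81y.
∂L/∂y' = y'.
The Euler-Lagrange equation d/dx(∂L/∂y') − ∂L/∂y = 0 becomes:
    y'' - 81 y = 0
General solution: y(x) = A e^(9x) + B e^(-9x), where A and B are arbitrary constants fixed by the endpoint conditions.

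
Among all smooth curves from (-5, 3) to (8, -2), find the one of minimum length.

Arc-length functional: J[y] = ∫ sqrt(1 + (y')^2) dx.
Lagrangian L = sqrt(1 + (y')^2) has no explicit y dependence, so ∂L/∂y = 0 and the Euler-Lagrange equation gives
    d/dx( y' / sqrt(1 + (y')^2) ) = 0  ⇒  y' / sqrt(1 + (y')^2) = const.
Hence y' is constant, so y(x) is affine.
Fitting the endpoints (-5, 3) and (8, -2):
    slope m = ((-2) − 3) / (8 − (-5)) = -5/13,
    intercept c = 3 − m·(-5) = 14/13.
Extremal: y(x) = (-5/13) x + 14/13.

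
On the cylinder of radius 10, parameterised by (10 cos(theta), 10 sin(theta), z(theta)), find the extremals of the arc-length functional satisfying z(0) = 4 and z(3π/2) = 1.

Parameterise the cylinder of radius R = 10 as
    r(θ) = (10 cos θ, 10 sin θ, z(θ)).
The arc-length element is
    ds = sqrt(100 + (dz/dθ)^2) dθ,
so the Lagrangian is L = sqrt(100 + z'^2).
L depends on z' only, not on z or θ, so ∂L/∂z = 0 and
    ∂L/∂z' = z' / sqrt(100 + z'^2).
The Euler-Lagrange equation gives
    d/dθ( z' / sqrt(100 + z'^2) ) = 0,
so z' is constant. Integrating once:
    z(θ) = a θ + b,
a helix on the cylinder (a straight line when the cylinder is unrolled). The constants a, b are determined by the endpoint conditions.
With endpoint conditions z(0) = 4 and z(3π/2) = 1: from z(0) = b we get b = 4, and a·3π/2 + 4 = 1 gives a = -2/π, so
    z(θ) = (-2/π) θ + 4.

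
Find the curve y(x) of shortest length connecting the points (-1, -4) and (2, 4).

Arc-length functional: J[y] = ∫ sqrt(1 + (y')^2) dx.
Lagrangian L = sqrt(1 + (y')^2) has no explicit y dependence, so ∂L/∂y = 0 and the Euler-Lagrange equation gives
    d/dx( y' / sqrt(1 + (y')^2) ) = 0  ⇒  y' / sqrt(1 + (y')^2) = const.
Hence y' is constant, so y(x) is affine.
Fitting the endpoints (-1, -4) and (2, 4):
    slope m = (4 − (-4)) / (2 − (-1)) = 8/3,
    intercept c = (-4) − m·(-1) = -4/3.
Extremal: y(x) = (8/3) x - 4/3.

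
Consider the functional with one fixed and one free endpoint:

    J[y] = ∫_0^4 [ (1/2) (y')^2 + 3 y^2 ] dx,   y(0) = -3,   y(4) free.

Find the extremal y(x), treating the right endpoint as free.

The Lagrangian L = (1/2) (y')^2 + 3 y^2 gives
    ∂L/∂y = 6 y,   ∂L/∂y' = y'.
Euler-Lagrange: y'' − 6 y = 0.
With k = sqrt(6), the general solution is
    y(x) = A cosh(sqrt(6) x) + B sinh(sqrt(6) x).
Fixed left endpoint y(0) = -3 ⇒ A = -3.
The right endpoint x = 4 is free, so the natural (transversality) condition is ∂L/∂y' |_{x=4} = 0, i.e. y'(4) = 0.
Compute y'(x) = A k sinh(k x) + B k cosh(k x), so
    y'(4) = A k sinh(k·4) + B k cosh(k·4) = 0
    ⇒ B = −A tanh(k·4) = 3 tanh(sqrt(6)·4).
Therefore the extremal is
    y(x) = −3 cosh(sqrt(6) x) + 3 tanh(sqrt(6)·4) sinh(sqrt(6) x).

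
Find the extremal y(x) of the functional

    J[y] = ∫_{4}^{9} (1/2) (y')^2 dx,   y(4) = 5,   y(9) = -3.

The Lagrangian is L = (1/2) (y')^2.
Compute ∂L/∂y = 0, ∂L/∂y' = y'.
The Euler-Lagrange equation d/dx(∂L/∂y') − ∂L/∂y = 0 reduces to
    y'' = 0.
Its general solution is
    y(x) = A x + B,
with A, B fixed by the endpoint conditions.
Applying the endpoint conditions y(4) = 5 and y(9) = -3: solve A·4 + B = 5 and A·9 + B = -3. Subtracting gives A(9 − 4) = -3 − 5, so A = -8/5, and B = 5 − A·4 = 57/5. Therefore
    y(x) = (-8/5) x + 57/5.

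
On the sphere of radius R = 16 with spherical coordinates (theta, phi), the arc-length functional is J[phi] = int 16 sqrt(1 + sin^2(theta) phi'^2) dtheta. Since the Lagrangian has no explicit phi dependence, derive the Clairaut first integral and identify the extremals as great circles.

On the sphere of radius R = 16 with spherical coordinates (θ, φ), the induced metric is
    ds^2 = 256(dθ^2 + sin^2(θ) dφ^2).
Parameterise by θ; the arc-length functional is
    J[φ] = ∫ 16 sqrt(1 + sin^2(θ) (dφ/dθ)^2) dθ,
so L = 16 sqrt(1 + sin^2(θ) φ'^2). Compute
    ∂L/∂φ = 0  (L has no explicit φ dependence),
    ∂L/∂φ' = 16 sin^2(θ) φ' / sqrt(1 + sin^2(θ) φ'^2).
Since ∂L/∂φ = 0, the Euler-Lagrange equation
    d/dθ(∂L/∂φ') − ∂L/∂φ = 0
reduces to d/dθ(∂L/∂φ') = 0, i.e. the momentum conjugate to φ is conserved:
    16 sin^2(θ) φ' / sqrt(1 + sin^2(θ) φ'^2) = C.
The overall factor of 16 is constant, so dividing through gives Clairaut's relation sin^2(θ) φ' / sqrt(1 + sin^2(θ) φ'^2) = C' (with C' = C/16). Solving for φ' and integrating gives the great-circle family
    cot(θ) = A cos(φ − φ_0),
i.e. the intersection of the sphere with a plane through the origin. The two constants A and φ_0 (equivalently C and one phase) are fixed by the two endpoint conditions.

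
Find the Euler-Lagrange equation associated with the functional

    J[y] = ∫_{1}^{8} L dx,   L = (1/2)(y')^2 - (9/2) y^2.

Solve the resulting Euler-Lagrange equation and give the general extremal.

The Lagrangian is L = (1/2)(y')^2 - (9/2) y^2.
∂L/∂y = -9y.
∂L/∂y' = y'.
The Euler-Lagrange equation d/dx(∂L/∂y') − ∂L/∂y = 0 becomes:
    y'' + 9 y = 0
General solution: y(x) = A sin(3x) + B cos(3x), where A and B are arbitrary constants fixed by the endpoint conditions.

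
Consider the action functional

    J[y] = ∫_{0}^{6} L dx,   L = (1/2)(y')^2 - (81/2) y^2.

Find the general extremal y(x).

The Lagrangian is L = (1/2)(y')^2 - (81/2) y^2.
∂L/∂y = -81y.
∂L/∂y' = y'.
The Euler-Lagrange equation d/dx(∂L/∂y') − ∂L/∂y = 0 becomes:
    y'' + 81 y = 0
General solution: y(x) = A sin(9x) + B cos(9x), where A and B are arbitrary constants fixed by the endpoint conditions.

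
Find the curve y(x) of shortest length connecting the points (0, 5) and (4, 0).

Arc-length functional: J[y] = ∫ sqrt(1 + (y')^2) dx.
Lagrangian L = sqrt(1 + (y')^2) has no explicit y dependence, so ∂L/∂y = 0 and the Euler-Lagrange equation gives
    d/dx( y' / sqrt(1 + (y')^2) ) = 0  ⇒  y' / sqrt(1 + (y')^2) = const.
Hence y' is constant, so y(x) is affine.
Fitting the endpoints (0, 5) and (4, 0):
    slope m = (0 − 5) / (4 − 0) = -5/4,
    intercept c = 5 − m·0 = 5.
Extremal: y(x) = (-5/4) x + 5.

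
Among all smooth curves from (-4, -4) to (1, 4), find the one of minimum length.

Arc-length functional: J[y] = ∫ sqrt(1 + (y')^2) dx.
Lagrangian L = sqrt(1 + (y')^2) has no explicit y dependence, so ∂L/∂y = 0 and the Euler-Lagrange equation gives
    d/dx( y' / sqrt(1 + (y')^2) ) = 0  ⇒  y' / sqrt(1 + (y')^2) = const.
Hence y' is constant, so y(x) is affine.
Fitting the endpoints (-4, -4) and (1, 4):
    slope m = (4 − (-4)) / (1 − (-4)) = 8/5,
    intercept c = (-4) − m·(-4) = 12/5.
Extremal: y(x) = (8/5) x + 12/5.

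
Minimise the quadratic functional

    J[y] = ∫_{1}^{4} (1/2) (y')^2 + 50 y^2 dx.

The Lagrangian is L = (1/2) (y')^2 + 50 y^2.
Compute ∂L/∂y = 100y, ∂L/∂y' = y'.
The Euler-Lagrange equation d/dx(∂L/∂y') − ∂L/∂y = 0 reduces to
    y'' − 100 y = 0.
Its general solution is
    y(x) = A e^(10x) + B e^(−10x),
with A, B fixed by the endpoint conditions.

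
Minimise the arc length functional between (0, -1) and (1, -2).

Arc-length functional: J[y] = ∫ sqrt(1 + (y')^2) dx.
Lagrangian L = sqrt(1 + (y')^2) has no explicit y dependence, so ∂L/∂y = 0 and the Euler-Lagrange equation gives
    d/dx( y' / sqrt(1 + (y')^2) ) = 0  ⇒  y' / sqrt(1 + (y')^2) = const.
Hence y' is constant, so y(x) is affine.
Fitting the endpoints (0, -1) and (1, -2):
    slope m = ((-2) − (-1)) / (1 − 0) = -1,
    intercept c = (-1) − m·0 = -1.
Extremal: y(x) = -x - 1.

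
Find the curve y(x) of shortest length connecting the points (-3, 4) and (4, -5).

Arc-length functional: J[y] = ∫ sqrt(1 + (y')^2) dx.
Lagrangian L = sqrt(1 + (y')^2) has no explicit y dependence, so ∂L/∂y = 0 and the Euler-Lagrange equation gives
    d/dx( y' / sqrt(1 + (y')^2) ) = 0  ⇒  y' / sqrt(1 + (y')^2) = const.
Hence y' is constant, so y(x) is affine.
Fitting the endpoints (-3, 4) and (4, -5):
    slope m = ((-5) − 4) / (4 − (-3)) = -9/7,
    intercept c = 4 − m·(-3) = 1/7.
Extremal: y(x) = (-9/7) x + 1/7.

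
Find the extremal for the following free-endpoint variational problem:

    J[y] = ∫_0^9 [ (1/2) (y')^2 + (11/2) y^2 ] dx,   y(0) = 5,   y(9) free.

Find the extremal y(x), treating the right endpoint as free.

The Lagrangian L = (1/2) (y')^2 + (11/2) y^2 gives
    ∂L/∂y = 11 y,   ∂L/∂y' = y'.
Euler-Lagrange: y'' − 11 y = 0.
With k = sqrt(11), the general solution is
    y(x) = A cosh(sqrt(11) x) + B sinh(sqrt(11) x).
Fixed left endpoint y(0) = 5 ⇒ A = 5.
The right endpoint x = 9 is free, so the natural (transversality) condition is ∂L/∂y' |_{x=9} = 0, i.e. y'(9) = 0.
Compute y'(x) = A k sinh(k x) + B k cosh(k x), so
    y'(9) = A k sinh(k·9) + B k cosh(k·9) = 0
    ⇒ B = −A tanh(k·9) = − 5 tanh(sqrt(11)·9).
Therefore the extremal is
    y(x) = 5 cosh(sqrt(11) x) − 5 tanh(sqrt(11)·9) sinh(sqrt(11) x).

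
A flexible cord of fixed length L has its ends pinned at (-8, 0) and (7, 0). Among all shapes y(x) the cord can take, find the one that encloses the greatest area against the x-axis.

Set up the augmented Lagrangian using a multiplier λ for the length constraint:
    F(y, y') = y − λ sqrt(1 + y'^2).
F has no explicit x dependence, so the Beltrami identity yields a first integral
    F − y' ∂F/∂y' = C.
Compute ∂F/∂y' = −λ y' / sqrt(1 + y'^2). Then
    y − λ sqrt(1 + y'^2) + λ y'^2 / sqrt(1 + y'^2) = C
    ⇒  y − λ / sqrt(1 + y'^2) = C.
Solving for y' and integrating gives
    (x − a)^2 + (y − b)^2 = λ^2,
a circular arc of radius λ. The constants a, b are determined by the endpoint conditions y(-8) = y(7) = 0, and λ is fixed implicitly by the length constraint
    ∫_{-8}^{7} sqrt(1 + y'^2) dx = L.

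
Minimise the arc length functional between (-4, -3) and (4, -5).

Arc-length functional: J[y] = ∫ sqrt(1 + (y')^2) dx.
Lagrangian L = sqrt(1 + (y')^2) has no explicit y dependence, so ∂L/∂y = 0 and the Euler-Lagrange equation gives
    d/dx( y' / sqrt(1 + (y')^2) ) = 0  ⇒  y' / sqrt(1 + (y')^2) = const.
Hence y' is constant, so y(x) is affine.
Fitting the endpoints (-4, -3) and (4, -5):
    slope m = ((-5) − (-3)) / (4 − (-4)) = -1/4,
    intercept c = (-3) − m·(-4) = -4.
Extremal: y(x) = (-1/4) x - 4.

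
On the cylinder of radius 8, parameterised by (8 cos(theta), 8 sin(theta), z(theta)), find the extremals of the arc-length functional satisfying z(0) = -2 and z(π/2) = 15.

Parameterise the cylinder of radius R = 8 as
    r(θ) = (8 cos θ, 8 sin θ, z(θ)).
The arc-length element is
    ds = sqrt(64 + (dz/dθ)^2) dθ,
so the Lagrangian is L = sqrt(64 + z'^2).
L depends on z' only, not on z or θ, so ∂L/∂z = 0 and
    ∂L/∂z' = z' / sqrt(64 + z'^2).
The Euler-Lagrange equation gives
    d/dθ( z' / sqrt(64 + z'^2) ) = 0,
so z' is constant. Integrating once:
    z(θ) = a θ + b,
a helix on the cylinder (a straight line when the cylinder is unrolled). The constants a, b are determined by the endpoint conditions.
With endpoint conditions z(0) = -2 and z(π/2) = 15: from z(0) = b we get b = -2, and a·π/2 + -2 = 15 gives a = 34/π, so
    z(θ) = (34/π) θ − 2.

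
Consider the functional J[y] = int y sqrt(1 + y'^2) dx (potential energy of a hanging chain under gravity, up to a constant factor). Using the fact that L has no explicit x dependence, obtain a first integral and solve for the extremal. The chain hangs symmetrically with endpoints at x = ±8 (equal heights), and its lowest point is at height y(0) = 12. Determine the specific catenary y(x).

The Lagrangian L(y, y') = y sqrt(1 + y'^2) has no explicit x dependence, so the Beltrami identity applies:
    L − y' ∂L/∂y' = C.
Compute ∂L/∂y' = y · y' / sqrt(1 + y'^2). Then
    L − y' ∂L/∂y'
    = y sqrt(1 + y'^2) − y · y'^2 / sqrt(1 + y'^2)
    = y (1 + y'^2 − y'^2) / sqrt(1 + y'^2)
    = y / sqrt(1 + y'^2) = C.
Squaring gives y^2 = C^2 (1 + y'^2), i.e.
    y'^2 = y^2 / C^2 − 1.
Separating variables,
    dy / sqrt(y^2 − C^2) = dx / C,
and integrating gives arccosh(y / C) = (x − a)/C, so
    y(x) = C cosh((x − a)/C),
the catenary. The constants C and a are fixed by the two endpoint conditions (and, for the hanging-chain problem, the length constraint selects C).
Now fit the given data. The endpoints x = ±8 are symmetric at equal height, so the catenary is even about its minimum: a = 0 and y(x) = C cosh(x/C). The lowest point is y(0) = C cosh(0) = C, and we are told y(0) = 12, so C = 12. Therefore
    y(x) = 12 cosh(x/12),
and at the endpoints
    y(±8) = 12 cosh(8/12).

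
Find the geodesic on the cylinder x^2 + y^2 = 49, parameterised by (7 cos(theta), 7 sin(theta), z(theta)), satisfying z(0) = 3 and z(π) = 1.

Parameterise the cylinder of radius R = 7 as
    r(θ) = (7 cos θ, 7 sin θ, z(θ)).
The arc-length element is
    ds = sqrt(49 + (dz/dθ)^2) dθ,
so the Lagrangian is L = sqrt(49 + z'^2).
L depends on z' only, not on z or θ, so ∂L/∂z = 0 and
    ∂L/∂z' = z' / sqrt(49 + z'^2).
The Euler-Lagrange equation gives
    d/dθ( z' / sqrt(49 + z'^2) ) = 0,
so z' is constant. Integrating once:
    z(θ) = a θ + b,
a helix on the cylinder (a straight line when the cylinder is unrolled). The constants a, b are determined by the endpoint conditions.
With endpoint conditions z(0) = 3 and z(π) = 1: from z(0) = b we get b = 3, and a·π + 3 = 1 gives a = -2/π, so
    z(θ) = (-2/π) θ + 3.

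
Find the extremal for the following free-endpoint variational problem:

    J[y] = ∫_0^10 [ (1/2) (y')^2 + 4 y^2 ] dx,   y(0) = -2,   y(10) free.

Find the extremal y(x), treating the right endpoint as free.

The Lagrangian L = (1/2) (y')^2 + 4 y^2 gives
    ∂L/∂y = 8 y,   ∂L/∂y' = y'.
Euler-Lagrange: y'' − 8 y = 0.
With k = sqrt(8), the general solution is
    y(x) = A cosh(sqrt(8) x) + B sinh(sqrt(8) x).
Fixed left endpoint y(0) = -2 ⇒ A = -2.
The right endpoint x = 10 is free, so the natural (transversality) condition is ∂L/∂y' |_{x=10} = 0, i.e. y'(10) = 0.
Compute y'(x) = A k sinh(k x) + B k cosh(k x), so
    y'(10) = A k sinh(k·10) + B k cosh(k·10) = 0
    ⇒ B = −A tanh(k·10) = 2 tanh(sqrt(8)·10).
Therefore the extremal is
    y(x) = −2 cosh(sqrt(8) x) + 2 tanh(sqrt(8)·10) sinh(sqrt(8) x).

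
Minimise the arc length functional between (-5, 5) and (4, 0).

Arc-length functional: J[y] = ∫ sqrt(1 + (y')^2) dx.
Lagrangian L = sqrt(1 + (y')^2) has no explicit y dependence, so ∂L/∂y = 0 and the Euler-Lagrange equation gives
    d/dx( y' / sqrt(1 + (y')^2) ) = 0  ⇒  y' / sqrt(1 + (y')^2) = const.
Hence y' is constant, so y(x) is affine.
Fitting the endpoints (-5, 5) and (4, 0):
    slope m = (0 − 5) / (4 − (-5)) = -5/9,
    intercept c = 5 − m·(-5) = 20/9.
Extremal: y(x) = (-5/9) x + 20/9.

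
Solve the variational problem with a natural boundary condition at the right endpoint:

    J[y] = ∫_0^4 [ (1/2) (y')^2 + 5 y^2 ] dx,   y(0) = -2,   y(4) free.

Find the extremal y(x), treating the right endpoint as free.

The Lagrangian L = (1/2) (y')^2 + 5 y^2 gives
    ∂L/∂y = 10 y,   ∂L/∂y' = y'.
Euler-Lagrange: y'' − 10 y = 0.
With k = sqrt(10), the general solution is
    y(x) = A cosh(sqrt(10) x) + B sinh(sqrt(10) x).
Fixed left endpoint y(0) = -2 ⇒ A = -2.
The right endpoint x = 4 is free, so the natural (transversality) condition is ∂L/∂y' |_{x=4} = 0, i.e. y'(4) = 0.
Compute y'(x) = A k sinh(k x) + B k cosh(k x), so
    y'(4) = A k sinh(k·4) + B k cosh(k·4) = 0
    ⇒ B = −A tanh(k·4) = 2 tanh(sqrt(10)·4).
Therefore the extremal is
    y(x) = −2 cosh(sqrt(10) x) + 2 tanh(sqrt(10)·4) sinh(sqrt(10) x).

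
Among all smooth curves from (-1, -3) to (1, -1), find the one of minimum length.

Arc-length functional: J[y] = ∫ sqrt(1 + (y')^2) dx.
Lagrangian L = sqrt(1 + (y')^2) has no explicit y dependence, so ∂L/∂y = 0 and the Euler-Lagrange equation gives
    d/dx( y' / sqrt(1 + (y')^2) ) = 0  ⇒  y' / sqrt(1 + (y')^2) = const.
Hence y' is constant, so y(x) is affine.
Fitting the endpoints (-1, -3) and (1, -1):
    slope m = ((-1) − (-3)) / (1 − (-1)) = 1,
    intercept c = (-3) − m·(-1) = -2.
Extremal: y(x) = x - 2.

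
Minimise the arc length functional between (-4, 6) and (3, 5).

Arc-length functional: J[y] = ∫ sqrt(1 + (y')^2) dx.
Lagrangian L = sqrt(1 + (y')^2) has no explicit y dependence, so ∂L/∂y = 0 and the Euler-Lagrange equation gives
    d/dx( y' / sqrt(1 + (y')^2) ) = 0  ⇒  y' / sqrt(1 + (y')^2) = const.
Hence y' is constant, so y(x) is affine.
Fitting the endpoints (-4, 6) and (3, 5):
    slope m = (5 − 6) / (3 − (-4)) = -1/7,
    intercept c = 6 − m·(-4) = 38/7.
Extremal: y(x) = (-1/7) x + 38/7.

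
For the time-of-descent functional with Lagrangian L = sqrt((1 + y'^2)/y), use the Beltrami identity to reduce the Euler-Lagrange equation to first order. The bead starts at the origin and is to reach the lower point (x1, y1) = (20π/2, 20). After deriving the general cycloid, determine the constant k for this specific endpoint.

The Lagrangian L = sqrt((1 + y'^2) / y) has no explicit x dependence, so the Beltrami identity applies:
    L − y' ∂L/∂y' = C.
Compute ∂L/∂y' = y' / sqrt(y (1 + y'^2)).
Substitute:
    sqrt((1 + y'^2)/y) − y'·y' / sqrt(y (1 + y'^2))
    = (1 + y'^2) / sqrt(y (1 + y'^2)) − y'^2 / sqrt(y (1 + y'^2))
    = 1 / sqrt(y (1 + y'^2)) = C.
Squaring and rearranging gives the first integral
    y (1 + y'^2) = 1/C^2 =: k   (constant).
Solving this first-order ODE by the substitution
    y = (k/2)(1 − cos θ)
yields the cycloid parameterisation
    x(θ) = (k/2)(θ − sin θ),   y(θ) = (k/2)(1 − cos θ).
The constant k is fixed by the endpoint condition.
Now fit the given lower endpoint (x1, y1) = (20π/2, 20). At the bottom of the first arch (θ = π), the parametric equations give
    y(π) = (k/2)(1 − cos π) = k,
    x(π) = (k/2)(π − sin π) = kπ/2.
Matching y(π) = 20 gives k = 20, consistent with x(π) = 20π/2. Therefore the specific cycloid is
    x(θ) = (20/2)(θ − sin θ),   y(θ) = (20/2)(1 − cos θ).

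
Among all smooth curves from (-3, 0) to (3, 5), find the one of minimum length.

Arc-length functional: J[y] = ∫ sqrt(1 + (y')^2) dx.
Lagrangian L = sqrt(1 + (y')^2) has no explicit y dependence, so ∂L/∂y = 0 and the Euler-Lagrange equation gives
    d/dx( y' / sqrt(1 + (y')^2) ) = 0  ⇒  y' / sqrt(1 + (y')^2) = const.
Hence y' is constant, so y(x) is affine.
Fitting the endpoints (-3, 0) and (3, 5):
    slope m = (5 − 0) / (3 − (-3)) = 5/6,
    intercept c = 0 − m·(-3) = 5/2.
Extremal: y(x) = (5/6) x + 5/2.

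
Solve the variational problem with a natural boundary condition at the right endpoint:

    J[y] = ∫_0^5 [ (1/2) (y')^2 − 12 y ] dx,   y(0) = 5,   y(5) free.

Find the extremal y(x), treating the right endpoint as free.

The Lagrangian L = (1/2) (y')^2 − 12 y gives
    ∂L/∂y = −12,   ∂L/∂y' = y'.
Euler-Lagrange: d/dx(y') − (−12) = 0, i.e. y'' + 12 = 0, so
    y(x) = −(12/2) x^2 + C1 x + C2.
Fixed left endpoint y(0) = 5 ⇒ C2 = 5.
The right endpoint x = 5 is free, so the natural (transversality) condition is ∂L/∂y' |_{x=5} = 0, i.e. y'(5) = 0.
Compute y'(x) = −12 x + C1, so y'(5) = −60 + C1 = 0 ⇒ C1 = 60.
Therefore the extremal is
    y(x) = −6 x^2 + 60 x + 5.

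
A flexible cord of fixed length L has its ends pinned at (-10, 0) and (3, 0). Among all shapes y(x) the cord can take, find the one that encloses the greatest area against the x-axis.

Set up the augmented Lagrangian using a multiplier λ for the length constraint:
    F(y, y') = y − λ sqrt(1 + y'^2).
F has no explicit x dependence, so the Beltrami identity yields a first integral
    F − y' ∂F/∂y' = C.
Compute ∂F/∂y' = −λ y' / sqrt(1 + y'^2). Then
    y − λ sqrt(1 + y'^2) + λ y'^2 / sqrt(1 + y'^2) = C
    ⇒  y − λ / sqrt(1 + y'^2) = C.
Solving for y' and integrating gives
    (x − a)^2 + (y − b)^2 = λ^2,
a circular arc of radius λ. The constants a, b are determined by the endpoint conditions y(-10) = y(3) = 0, and λ is fixed implicitly by the length constraint
    ∫_{-10}^{3} sqrt(1 + y'^2) dx = L.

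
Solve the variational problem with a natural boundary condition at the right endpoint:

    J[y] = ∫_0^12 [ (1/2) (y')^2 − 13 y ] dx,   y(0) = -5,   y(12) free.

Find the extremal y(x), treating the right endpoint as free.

The Lagrangian L = (1/2) (y')^2 − 13 y gives
    ∂L/∂y = −13,   ∂L/∂y' = y'.
Euler-Lagrange: d/dx(y') − (−13) = 0, i.e. y'' + 13 = 0, so
    y(x) = −(13/2) x^2 + C1 x + C2.
Fixed left endpoint y(0) = -5 ⇒ C2 = -5.
The right endpoint x = 12 is free, so the natural (transversality) condition is ∂L/∂y' |_{x=12} = 0, i.e. y'(12) = 0.
Compute y'(x) = −13 x + C1, so y'(12) = −156 + C1 = 0 ⇒ C1 = 156.
Therefore the extremal is
    y(x) = −(13/2) x^2 + 156 x − 5.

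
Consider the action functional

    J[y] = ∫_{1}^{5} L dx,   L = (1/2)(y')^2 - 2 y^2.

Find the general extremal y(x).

The Lagrangian is L = (1/2)(y')^2 - 2 y^2.
∂L/∂y = -4y.
∂L/∂y' = y'.
The Euler-Lagrange equation d/dx(∂L/∂y') − ∂L/∂y = 0 becomes:
    y'' + 4 y = 0
General solution: y(x) = A sin(2x) + B cos(2x), where A and B are arbitrary constants fixed by the endpoint conditions.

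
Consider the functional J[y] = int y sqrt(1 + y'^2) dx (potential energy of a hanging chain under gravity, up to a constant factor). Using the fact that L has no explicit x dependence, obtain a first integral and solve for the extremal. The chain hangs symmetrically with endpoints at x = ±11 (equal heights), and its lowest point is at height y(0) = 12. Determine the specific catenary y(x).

The Lagrangian L(y, y') = y sqrt(1 + y'^2) has no explicit x dependence, so the Beltrami identity applies:
    L − y' ∂L/∂y' = C.
Compute ∂L/∂y' = y · y' / sqrt(1 + y'^2). Then
    L − y' ∂L/∂y'
    = y sqrt(1 + y'^2) − y · y'^2 / sqrt(1 + y'^2)
    = y (1 + y'^2 − y'^2) / sqrt(1 + y'^2)
    = y / sqrt(1 + y'^2) = C.
Squaring gives y^2 = C^2 (1 + y'^2), i.e.
    y'^2 = y^2 / C^2 − 1.
Separating variables,
    dy / sqrt(y^2 − C^2) = dx / C,
and integrating gives arccosh(y / C) = (x − a)/C, so
    y(x) = C cosh((x − a)/C),
the catenary. The constants C and a are fixed by the two endpoint conditions (and, for the hanging-chain problem, the length constraint selects C).
Now fit the given data. The endpoints x = ±11 are symmetric at equal height, so the catenary is even about its minimum: a = 0 and y(x) = C cosh(x/C). The lowest point is y(0) = C cosh(0) = C, and we are told y(0) = 12, so C = 12. Therefore
    y(x) = 12 cosh(x/12),
and at the endpoints
    y(±11) = 12 cosh(11/12).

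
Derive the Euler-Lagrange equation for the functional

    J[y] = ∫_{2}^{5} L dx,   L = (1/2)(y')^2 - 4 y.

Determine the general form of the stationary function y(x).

The Lagrangian is L = (1/2)(y')^2 - 4 y.
∂L/∂y = -4.
∂L/∂y' = y'.
The Euler-Lagrange equation d/dx(∂L/∂y') − ∂L/∂y = 0 becomes:
    y'' + 4 = 0
General solution: y(x) = -2 x^2 + A x + B, where A and B are arbitrary constants fixed by the endpoint conditions.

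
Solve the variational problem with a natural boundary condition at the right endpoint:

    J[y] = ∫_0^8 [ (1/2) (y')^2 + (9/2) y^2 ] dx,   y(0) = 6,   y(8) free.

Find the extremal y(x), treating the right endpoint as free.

The Lagrangian L = (1/2) (y')^2 + (9/2) y^2 gives
    ∂L/∂y = 9 y,   ∂L/∂y' = y'.
Euler-Lagrange: y'' − 9 y = 0.
With k = 3, the general solution is
    y(x) = A cosh(3 x) + B sinh(3 x).
Fixed left endpoint y(0) = 6 ⇒ A = 6.
The right endpoint x = 8 is free, so the natural (transversality) condition is ∂L/∂y' |_{x=8} = 0, i.e. y'(8) = 0.
Compute y'(x) = A k sinh(k x) + B k cosh(k x), so
    y'(8) = A k sinh(k·8) + B k cosh(k·8) = 0
    ⇒ B = −A tanh(k·8) = − 6 tanh(3·8).
Therefore the extremal is
    y(x) = 6 cosh(3 x) − 6 tanh(3·8) sinh(3 x).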